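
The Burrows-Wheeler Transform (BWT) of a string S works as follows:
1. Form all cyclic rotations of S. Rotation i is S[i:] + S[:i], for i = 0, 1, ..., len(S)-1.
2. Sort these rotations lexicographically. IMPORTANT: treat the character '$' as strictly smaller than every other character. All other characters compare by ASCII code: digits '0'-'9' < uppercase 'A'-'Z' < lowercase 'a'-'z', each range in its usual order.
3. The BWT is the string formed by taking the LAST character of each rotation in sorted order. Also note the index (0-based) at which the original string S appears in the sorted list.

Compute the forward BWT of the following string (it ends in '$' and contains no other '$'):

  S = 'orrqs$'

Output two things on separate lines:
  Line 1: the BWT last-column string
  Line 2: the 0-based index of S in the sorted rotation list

All 6 rotations (rotation i = S[i:]+S[:i]):
  rot[0] = orrqs$
  rot[1] = rrqs$o
  rot[2] = rqs$or
  rot[3] = qs$orr
  rot[4] = s$orrq
  rot[5] = $orrqs
Sorted (with $ < everything):
  sorted[0] = $orrqs  (last char: 's')
  sorted[1] = orrqs$  (last char: '$')
  sorted[2] = qs$orr  (last char: 'r')
  sorted[3] = rqs$or  (last char: 'r')
  sorted[4] = rrqs$o  (last char: 'o')
  sorted[5] = s$orrq  (last char: 'q')
Last column: s$rroq
Original string S is at sorted index 1

Answer: s$rroq
1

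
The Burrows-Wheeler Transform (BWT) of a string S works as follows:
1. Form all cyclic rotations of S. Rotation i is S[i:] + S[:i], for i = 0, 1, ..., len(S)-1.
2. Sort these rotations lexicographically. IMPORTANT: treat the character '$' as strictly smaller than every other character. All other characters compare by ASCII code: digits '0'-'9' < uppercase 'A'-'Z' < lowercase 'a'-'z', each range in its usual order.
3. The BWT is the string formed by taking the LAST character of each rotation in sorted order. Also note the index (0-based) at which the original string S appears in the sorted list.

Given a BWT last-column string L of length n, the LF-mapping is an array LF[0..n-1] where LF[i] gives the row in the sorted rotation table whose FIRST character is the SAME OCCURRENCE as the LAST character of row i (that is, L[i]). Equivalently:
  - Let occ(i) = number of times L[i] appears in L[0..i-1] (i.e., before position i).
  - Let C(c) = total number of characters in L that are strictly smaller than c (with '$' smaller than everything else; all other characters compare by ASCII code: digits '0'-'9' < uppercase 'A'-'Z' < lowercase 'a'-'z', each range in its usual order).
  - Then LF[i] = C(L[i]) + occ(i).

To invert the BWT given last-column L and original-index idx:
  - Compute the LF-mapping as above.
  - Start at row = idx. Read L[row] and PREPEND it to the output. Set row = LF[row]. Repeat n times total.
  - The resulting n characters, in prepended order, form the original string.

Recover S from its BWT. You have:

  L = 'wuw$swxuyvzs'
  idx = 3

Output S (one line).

Answer: usuwszywvxw$

Derivation:
LF mapping: 6 3 7 0 1 8 9 4 10 5 11 2
Walk LF starting at row 3, prepending L[row]:
  step 1: row=3, L[3]='$', prepend. Next row=LF[3]=0
  step 2: row=0, L[0]='w', prepend. Next row=LF[0]=6
  step 3: row=6, L[6]='x', prepend. Next row=LF[6]=9
  step 4: row=9, L[9]='v', prepend. Next row=LF[9]=5
  step 5: row=5, L[5]='w', prepend. Next row=LF[5]=8
  step 6: row=8, L[8]='y', prepend. Next row=LF[8]=10
  step 7: row=10, L[10]='z', prepend. Next row=LF[10]=11
  step 8: row=11, L[11]='s', prepend. Next row=LF[11]=2
  step 9: row=2, L[2]='w', prepend. Next row=LF[2]=7
  step 10: row=7, L[7]='u', prepend. Next row=LF[7]=4
  step 11: row=4, L[4]='s', prepend. Next row=LF[4]=1
  step 12: row=1, L[1]='u', prepend. Next row=LF[1]=3
Reversed output: usuwszywvxw$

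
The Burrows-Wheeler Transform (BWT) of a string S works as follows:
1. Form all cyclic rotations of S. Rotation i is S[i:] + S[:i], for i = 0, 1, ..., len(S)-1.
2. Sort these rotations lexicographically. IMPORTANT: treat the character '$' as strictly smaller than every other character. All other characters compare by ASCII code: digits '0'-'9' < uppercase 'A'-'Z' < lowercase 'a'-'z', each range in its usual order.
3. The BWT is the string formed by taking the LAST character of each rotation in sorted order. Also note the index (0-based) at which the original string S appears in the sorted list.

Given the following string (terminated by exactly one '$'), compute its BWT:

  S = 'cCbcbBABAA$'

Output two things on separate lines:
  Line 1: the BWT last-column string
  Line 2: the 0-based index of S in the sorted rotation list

Answer: AABBAbccC$b
9

Derivation:
All 11 rotations (rotation i = S[i:]+S[:i]):
  rot[0] = cCbcbBABAA$
  rot[1] = CbcbBABAA$c
  rot[2] = bcbBABAA$cC
  rot[3] = cbBABAA$cCb
  rot[4] = bBABAA$cCbc
  rot[5] = BABAA$cCbcb
  rot[6] = ABAA$cCbcbB
  rot[7] = BAA$cCbcbBA
  rot[8] = AA$cCbcbBAB
  rot[9] = A$cCbcbBABA
  rot[10] = $cCbcbBABAA
Sorted (with $ < everything):
  sorted[0] = $cCbcbBABAA  (last char: 'A')
  sorted[1] = A$cCbcbBABA  (last char: 'A')
  sorted[2] = AA$cCbcbBAB  (last char: 'B')
  sorted[3] = ABAA$cCbcbB  (last char: 'B')
  sorted[4] = BAA$cCbcbBA  (last char: 'A')
  sorted[5] = BABAA$cCbcb  (last char: 'b')
  sorted[6] = CbcbBABAA$c  (last char: 'c')
  sorted[7] = bBABAA$cCbc  (last char: 'c')
  sorted[8] = bcbBABAA$cC  (last char: 'C')
  sorted[9] = cCbcbBABAA$  (last char: '$')
  sorted[10] = cbBABAA$cCb  (last char: 'b')
Last column: AABBAbccC$b
Original string S is at sorted index 9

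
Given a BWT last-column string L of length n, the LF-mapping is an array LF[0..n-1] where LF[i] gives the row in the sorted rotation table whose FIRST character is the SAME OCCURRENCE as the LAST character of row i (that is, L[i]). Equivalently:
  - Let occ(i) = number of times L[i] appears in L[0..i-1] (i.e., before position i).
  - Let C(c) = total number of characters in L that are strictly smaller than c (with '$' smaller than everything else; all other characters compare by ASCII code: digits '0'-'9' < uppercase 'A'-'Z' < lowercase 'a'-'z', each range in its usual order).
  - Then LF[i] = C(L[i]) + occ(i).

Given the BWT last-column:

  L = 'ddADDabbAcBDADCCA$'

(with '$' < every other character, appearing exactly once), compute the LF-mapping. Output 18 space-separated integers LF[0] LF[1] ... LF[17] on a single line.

Char counts: '$':1, 'A':4, 'B':1, 'C':2, 'D':4, 'a':1, 'b':2, 'c':1, 'd':2
C (first-col start): C('$')=0, C('A')=1, C('B')=5, C('C')=6, C('D')=8, C('a')=12, C('b')=13, C('c')=15, C('d')=16
L[0]='d': occ=0, LF[0]=C('d')+0=16+0=16
L[1]='d': occ=1, LF[1]=C('d')+1=16+1=17
L[2]='A': occ=0, LF[2]=C('A')+0=1+0=1
L[3]='D': occ=0, LF[3]=C('D')+0=8+0=8
L[4]='D': occ=1, LF[4]=C('D')+1=8+1=9
L[5]='a': occ=0, LF[5]=C('a')+0=12+0=12
L[6]='b': occ=0, LF[6]=C('b')+0=13+0=13
L[7]='b': occ=1, LF[7]=C('b')+1=13+1=14
L[8]='A': occ=1, LF[8]=C('A')+1=1+1=2
L[9]='c': occ=0, LF[9]=C('c')+0=15+0=15
L[10]='B': occ=0, LF[10]=C('B')+0=5+0=5
L[11]='D': occ=2, LF[11]=C('D')+2=8+2=10
L[12]='A': occ=2, LF[12]=C('A')+2=1+2=3
L[13]='D': occ=3, LF[13]=C('D')+3=8+3=11
L[14]='C': occ=0, LF[14]=C('C')+0=6+0=6
L[15]='C': occ=1, LF[15]=C('C')+1=6+1=7
L[16]='A': occ=3, LF[16]=C('A')+3=1+3=4
L[17]='$': occ=0, LF[17]=C('$')+0=0+0=0

Answer: 16 17 1 8 9 12 13 14 2 15 5 10 3 11 6 7 4 0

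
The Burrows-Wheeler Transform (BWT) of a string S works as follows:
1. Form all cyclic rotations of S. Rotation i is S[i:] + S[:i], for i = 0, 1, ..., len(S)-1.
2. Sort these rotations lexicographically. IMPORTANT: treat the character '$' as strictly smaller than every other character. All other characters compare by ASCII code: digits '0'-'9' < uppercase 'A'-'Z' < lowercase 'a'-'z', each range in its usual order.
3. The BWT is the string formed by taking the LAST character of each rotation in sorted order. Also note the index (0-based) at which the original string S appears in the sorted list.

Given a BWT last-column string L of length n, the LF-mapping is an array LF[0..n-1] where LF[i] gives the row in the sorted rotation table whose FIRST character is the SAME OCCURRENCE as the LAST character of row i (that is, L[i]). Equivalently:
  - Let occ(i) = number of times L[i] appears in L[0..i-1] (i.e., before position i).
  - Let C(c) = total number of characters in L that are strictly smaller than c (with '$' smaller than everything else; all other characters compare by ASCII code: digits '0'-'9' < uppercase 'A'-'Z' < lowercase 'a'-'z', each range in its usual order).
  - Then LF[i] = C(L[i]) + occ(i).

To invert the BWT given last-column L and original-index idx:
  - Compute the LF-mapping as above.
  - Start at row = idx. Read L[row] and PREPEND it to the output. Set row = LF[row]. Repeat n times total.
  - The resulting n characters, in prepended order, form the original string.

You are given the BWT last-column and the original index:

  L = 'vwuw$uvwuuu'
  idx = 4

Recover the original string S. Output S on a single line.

LF mapping: 6 8 1 9 0 2 7 10 3 4 5
Walk LF starting at row 4, prepending L[row]:
  step 1: row=4, L[4]='$', prepend. Next row=LF[4]=0
  step 2: row=0, L[0]='v', prepend. Next row=LF[0]=6
  step 3: row=6, L[6]='v', prepend. Next row=LF[6]=7
  step 4: row=7, L[7]='w', prepend. Next row=LF[7]=10
  step 5: row=10, L[10]='u', prepend. Next row=LF[10]=5
  step 6: row=5, L[5]='u', prepend. Next row=LF[5]=2
  step 7: row=2, L[2]='u', prepend. Next row=LF[2]=1
  step 8: row=1, L[1]='w', prepend. Next row=LF[1]=8
  step 9: row=8, L[8]='u', prepend. Next row=LF[8]=3
  step 10: row=3, L[3]='w', prepend. Next row=LF[3]=9
  step 11: row=9, L[9]='u', prepend. Next row=LF[9]=4
Reversed output: uwuwuuuwvv$

Answer: uwuwuuuwvv$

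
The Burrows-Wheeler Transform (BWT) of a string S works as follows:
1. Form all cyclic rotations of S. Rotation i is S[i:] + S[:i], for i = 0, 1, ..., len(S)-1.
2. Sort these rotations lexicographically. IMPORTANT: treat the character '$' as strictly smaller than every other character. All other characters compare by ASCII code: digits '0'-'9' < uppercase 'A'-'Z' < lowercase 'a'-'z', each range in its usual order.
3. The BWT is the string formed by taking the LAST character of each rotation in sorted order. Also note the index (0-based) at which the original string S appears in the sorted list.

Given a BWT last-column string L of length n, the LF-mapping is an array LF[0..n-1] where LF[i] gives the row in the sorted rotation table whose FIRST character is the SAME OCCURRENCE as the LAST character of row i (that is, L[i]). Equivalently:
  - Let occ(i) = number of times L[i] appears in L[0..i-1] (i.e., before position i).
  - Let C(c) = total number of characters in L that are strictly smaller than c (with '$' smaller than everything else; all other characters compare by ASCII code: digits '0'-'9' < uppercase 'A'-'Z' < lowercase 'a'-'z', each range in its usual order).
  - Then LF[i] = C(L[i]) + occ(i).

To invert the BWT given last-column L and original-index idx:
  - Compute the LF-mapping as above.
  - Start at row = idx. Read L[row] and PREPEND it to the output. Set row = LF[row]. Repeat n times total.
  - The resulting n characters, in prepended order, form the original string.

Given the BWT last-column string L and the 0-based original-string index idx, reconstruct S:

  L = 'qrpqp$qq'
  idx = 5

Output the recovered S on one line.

LF mapping: 3 7 1 4 2 0 5 6
Walk LF starting at row 5, prepending L[row]:
  step 1: row=5, L[5]='$', prepend. Next row=LF[5]=0
  step 2: row=0, L[0]='q', prepend. Next row=LF[0]=3
  step 3: row=3, L[3]='q', prepend. Next row=LF[3]=4
  step 4: row=4, L[4]='p', prepend. Next row=LF[4]=2
  step 5: row=2, L[2]='p', prepend. Next row=LF[2]=1
  step 6: row=1, L[1]='r', prepend. Next row=LF[1]=7
  step 7: row=7, L[7]='q', prepend. Next row=LF[7]=6
  step 8: row=6, L[6]='q', prepend. Next row=LF[6]=5
Reversed output: qqrppqq$

Answer: qqrppqq$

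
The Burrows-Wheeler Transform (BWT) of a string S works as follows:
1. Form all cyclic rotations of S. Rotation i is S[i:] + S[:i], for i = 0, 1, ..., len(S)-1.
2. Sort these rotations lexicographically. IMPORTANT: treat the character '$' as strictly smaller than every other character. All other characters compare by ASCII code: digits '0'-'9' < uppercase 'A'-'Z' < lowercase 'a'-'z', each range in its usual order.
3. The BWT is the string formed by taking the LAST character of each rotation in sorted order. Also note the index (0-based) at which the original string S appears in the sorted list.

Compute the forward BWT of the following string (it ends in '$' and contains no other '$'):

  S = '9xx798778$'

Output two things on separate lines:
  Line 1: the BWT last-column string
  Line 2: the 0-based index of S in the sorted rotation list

Answer: 887x797$x9
7

Derivation:
All 10 rotations (rotation i = S[i:]+S[:i]):
  rot[0] = 9xx798778$
  rot[1] = xx798778$9
  rot[2] = x798778$9x
  rot[3] = 798778$9xx
  rot[4] = 98778$9xx7
  rot[5] = 8778$9xx79
  rot[6] = 778$9xx798
  rot[7] = 78$9xx7987
  rot[8] = 8$9xx79877
  rot[9] = $9xx798778
Sorted (with $ < everything):
  sorted[0] = $9xx798778  (last char: '8')
  sorted[1] = 778$9xx798  (last char: '8')
  sorted[2] = 78$9xx7987  (last char: '7')
  sorted[3] = 798778$9xx  (last char: 'x')
  sorted[4] = 8$9xx79877  (last char: '7')
  sorted[5] = 8778$9xx79  (last char: '9')
  sorted[6] = 98778$9xx7  (last char: '7')
  sorted[7] = 9xx798778$  (last char: '$')
  sorted[8] = x798778$9x  (last char: 'x')
  sorted[9] = xx798778$9  (last char: '9')
Last column: 887x797$x9
Original string S is at sorted index 7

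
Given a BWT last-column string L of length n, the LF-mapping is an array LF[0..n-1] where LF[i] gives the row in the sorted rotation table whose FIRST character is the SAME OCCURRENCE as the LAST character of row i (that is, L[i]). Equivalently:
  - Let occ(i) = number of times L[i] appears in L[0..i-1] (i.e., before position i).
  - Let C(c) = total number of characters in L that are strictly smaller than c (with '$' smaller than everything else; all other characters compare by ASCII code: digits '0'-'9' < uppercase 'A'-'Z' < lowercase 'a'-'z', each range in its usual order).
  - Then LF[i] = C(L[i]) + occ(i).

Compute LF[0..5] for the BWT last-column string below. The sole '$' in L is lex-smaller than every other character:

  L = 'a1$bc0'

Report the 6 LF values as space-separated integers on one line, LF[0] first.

Char counts: '$':1, '0':1, '1':1, 'a':1, 'b':1, 'c':1
C (first-col start): C('$')=0, C('0')=1, C('1')=2, C('a')=3, C('b')=4, C('c')=5
L[0]='a': occ=0, LF[0]=C('a')+0=3+0=3
L[1]='1': occ=0, LF[1]=C('1')+0=2+0=2
L[2]='$': occ=0, LF[2]=C('$')+0=0+0=0
L[3]='b': occ=0, LF[3]=C('b')+0=4+0=4
L[4]='c': occ=0, LF[4]=C('c')+0=5+0=5
L[5]='0': occ=0, LF[5]=C('0')+0=1+0=1

Answer: 3 2 0 4 5 1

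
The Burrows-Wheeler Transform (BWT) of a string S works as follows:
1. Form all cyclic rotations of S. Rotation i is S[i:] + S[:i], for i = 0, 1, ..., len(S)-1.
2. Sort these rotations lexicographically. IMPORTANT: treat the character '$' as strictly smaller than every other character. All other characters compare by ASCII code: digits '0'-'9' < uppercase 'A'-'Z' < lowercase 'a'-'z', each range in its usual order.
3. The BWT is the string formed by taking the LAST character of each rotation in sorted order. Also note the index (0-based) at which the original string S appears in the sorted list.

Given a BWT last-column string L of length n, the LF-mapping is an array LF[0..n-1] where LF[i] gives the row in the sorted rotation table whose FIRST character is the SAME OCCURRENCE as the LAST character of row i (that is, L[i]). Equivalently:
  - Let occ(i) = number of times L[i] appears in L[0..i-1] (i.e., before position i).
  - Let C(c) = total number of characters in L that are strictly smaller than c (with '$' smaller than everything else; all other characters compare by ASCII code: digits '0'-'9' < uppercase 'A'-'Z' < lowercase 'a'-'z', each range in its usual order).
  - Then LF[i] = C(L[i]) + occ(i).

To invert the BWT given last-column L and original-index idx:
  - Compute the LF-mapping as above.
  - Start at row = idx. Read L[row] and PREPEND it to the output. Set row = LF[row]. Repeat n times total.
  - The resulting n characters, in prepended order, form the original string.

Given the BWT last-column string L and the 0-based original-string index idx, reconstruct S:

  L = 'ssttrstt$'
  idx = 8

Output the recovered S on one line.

Answer: tttsrsts$

Derivation:
LF mapping: 2 3 5 6 1 4 7 8 0
Walk LF starting at row 8, prepending L[row]:
  step 1: row=8, L[8]='$', prepend. Next row=LF[8]=0
  step 2: row=0, L[0]='s', prepend. Next row=LF[0]=2
  step 3: row=2, L[2]='t', prepend. Next row=LF[2]=5
  step 4: row=5, L[5]='s', prepend. Next row=LF[5]=4
  step 5: row=4, L[4]='r', prepend. Next row=LF[4]=1
  step 6: row=1, L[1]='s', prepend. Next row=LF[1]=3
  step 7: row=3, L[3]='t', prepend. Next row=LF[3]=6
  step 8: row=6, L[6]='t', prepend. Next row=LF[6]=7
  step 9: row=7, L[7]='t', prepend. Next row=LF[7]=8
Reversed output: tttsrsts$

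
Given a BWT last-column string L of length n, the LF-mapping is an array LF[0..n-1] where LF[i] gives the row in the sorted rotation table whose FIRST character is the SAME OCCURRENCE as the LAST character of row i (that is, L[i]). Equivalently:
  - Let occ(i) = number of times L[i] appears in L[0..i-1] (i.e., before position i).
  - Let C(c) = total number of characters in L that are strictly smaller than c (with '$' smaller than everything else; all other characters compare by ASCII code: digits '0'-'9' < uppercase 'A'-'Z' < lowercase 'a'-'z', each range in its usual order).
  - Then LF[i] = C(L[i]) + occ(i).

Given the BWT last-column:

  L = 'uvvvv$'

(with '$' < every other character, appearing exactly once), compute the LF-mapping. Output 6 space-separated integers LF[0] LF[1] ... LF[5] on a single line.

Char counts: '$':1, 'u':1, 'v':4
C (first-col start): C('$')=0, C('u')=1, C('v')=2
L[0]='u': occ=0, LF[0]=C('u')+0=1+0=1
L[1]='v': occ=0, LF[1]=C('v')+0=2+0=2
L[2]='v': occ=1, LF[2]=C('v')+1=2+1=3
L[3]='v': occ=2, LF[3]=C('v')+2=2+2=4
L[4]='v': occ=3, LF[4]=C('v')+3=2+3=5
L[5]='$': occ=0, LF[5]=C('$')+0=0+0=0

Answer: 1 2 3 4 5 0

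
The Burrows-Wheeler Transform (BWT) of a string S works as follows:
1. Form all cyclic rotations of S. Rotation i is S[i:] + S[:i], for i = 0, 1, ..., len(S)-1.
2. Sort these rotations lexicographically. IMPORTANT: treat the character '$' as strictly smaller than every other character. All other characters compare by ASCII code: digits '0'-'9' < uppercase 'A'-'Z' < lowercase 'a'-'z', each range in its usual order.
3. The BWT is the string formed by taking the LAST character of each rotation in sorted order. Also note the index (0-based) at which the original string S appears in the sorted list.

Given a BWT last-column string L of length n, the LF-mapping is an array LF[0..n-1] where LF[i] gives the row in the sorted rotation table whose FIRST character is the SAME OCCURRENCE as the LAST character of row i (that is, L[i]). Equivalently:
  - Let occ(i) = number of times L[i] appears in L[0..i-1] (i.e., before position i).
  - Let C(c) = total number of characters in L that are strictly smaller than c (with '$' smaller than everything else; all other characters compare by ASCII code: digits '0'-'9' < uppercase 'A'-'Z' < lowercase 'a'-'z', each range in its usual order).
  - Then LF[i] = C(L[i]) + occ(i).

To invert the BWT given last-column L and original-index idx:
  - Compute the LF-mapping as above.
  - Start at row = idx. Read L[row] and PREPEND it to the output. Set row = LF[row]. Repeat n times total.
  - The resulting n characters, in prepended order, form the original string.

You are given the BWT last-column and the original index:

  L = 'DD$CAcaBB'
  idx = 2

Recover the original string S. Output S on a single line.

Answer: BaDACBcD$

Derivation:
LF mapping: 5 6 0 4 1 8 7 2 3
Walk LF starting at row 2, prepending L[row]:
  step 1: row=2, L[2]='$', prepend. Next row=LF[2]=0
  step 2: row=0, L[0]='D', prepend. Next row=LF[0]=5
  step 3: row=5, L[5]='c', prepend. Next row=LF[5]=8
  step 4: row=8, L[8]='B', prepend. Next row=LF[8]=3
  step 5: row=3, L[3]='C', prepend. Next row=LF[3]=4
  step 6: row=4, L[4]='A', prepend. Next row=LF[4]=1
  step 7: row=1, L[1]='D', prepend. Next row=LF[1]=6
  step 8: row=6, L[6]='a', prepend. Next row=LF[6]=7
  step 9: row=7, L[7]='B', prepend. Next row=LF[7]=2
Reversed output: BaDACBcD$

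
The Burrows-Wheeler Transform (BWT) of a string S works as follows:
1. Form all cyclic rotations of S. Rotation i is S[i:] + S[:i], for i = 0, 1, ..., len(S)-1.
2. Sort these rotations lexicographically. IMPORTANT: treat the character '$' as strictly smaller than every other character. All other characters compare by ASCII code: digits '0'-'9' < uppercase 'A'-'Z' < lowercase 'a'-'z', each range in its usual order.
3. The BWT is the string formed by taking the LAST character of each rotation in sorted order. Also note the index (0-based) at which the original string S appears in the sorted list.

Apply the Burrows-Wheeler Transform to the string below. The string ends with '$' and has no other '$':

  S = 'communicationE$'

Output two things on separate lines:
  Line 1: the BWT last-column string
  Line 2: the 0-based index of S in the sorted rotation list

Answer: Enci$ntomouciam
4

Derivation:
All 15 rotations (rotation i = S[i:]+S[:i]):
  rot[0] = communicationE$
  rot[1] = ommunicationE$c
  rot[2] = mmunicationE$co
  rot[3] = municationE$com
  rot[4] = unicationE$comm
  rot[5] = nicationE$commu
  rot[6] = icationE$commun
  rot[7] = cationE$communi
  rot[8] = ationE$communic
  rot[9] = tionE$communica
  rot[10] = ionE$communicat
  rot[11] = onE$communicati
  rot[12] = nE$communicatio
  rot[13] = E$communication
  rot[14] = $communicationE
Sorted (with $ < everything):
  sorted[0] = $communicationE  (last char: 'E')
  sorted[1] = E$communication  (last char: 'n')
  sorted[2] = ationE$communic  (last char: 'c')
  sorted[3] = cationE$communi  (last char: 'i')
  sorted[4] = communicationE$  (last char: '$')
  sorted[5] = icationE$commun  (last char: 'n')
  sorted[6] = ionE$communicat  (last char: 't')
  sorted[7] = mmunicationE$co  (last char: 'o')
  sorted[8] = municationE$com  (last char: 'm')
  sorted[9] = nE$communicatio  (last char: 'o')
  sorted[10] = nicationE$commu  (last char: 'u')
  sorted[11] = ommunicationE$c  (last char: 'c')
  sorted[12] = onE$communicati  (last char: 'i')
  sorted[13] = tionE$communica  (last char: 'a')
  sorted[14] = unicationE$comm  (last char: 'm')
Last column: Enci$ntomouciam
Original string S is at sorted index 4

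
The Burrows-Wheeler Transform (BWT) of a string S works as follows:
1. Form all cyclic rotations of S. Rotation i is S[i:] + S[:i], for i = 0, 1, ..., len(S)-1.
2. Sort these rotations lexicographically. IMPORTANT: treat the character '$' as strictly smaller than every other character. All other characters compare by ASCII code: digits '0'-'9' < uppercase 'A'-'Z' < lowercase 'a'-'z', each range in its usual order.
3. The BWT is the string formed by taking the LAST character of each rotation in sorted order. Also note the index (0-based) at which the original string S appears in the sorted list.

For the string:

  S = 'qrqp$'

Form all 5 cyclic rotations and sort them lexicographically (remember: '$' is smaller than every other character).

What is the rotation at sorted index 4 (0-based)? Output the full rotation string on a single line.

All 5 rotations (rotation i = S[i:]+S[:i]):
  rot[0] = qrqp$
  rot[1] = rqp$q
  rot[2] = qp$qr
  rot[3] = p$qrq
  rot[4] = $qrqp
Sorted (with $ < everything):
  sorted[0] = $qrqp
  sorted[1] = p$qrq
  sorted[2] = qp$qr
  sorted[3] = qrqp$
  sorted[4] = rqp$q
sorted[4] = rqp$q

Answer: rqp$q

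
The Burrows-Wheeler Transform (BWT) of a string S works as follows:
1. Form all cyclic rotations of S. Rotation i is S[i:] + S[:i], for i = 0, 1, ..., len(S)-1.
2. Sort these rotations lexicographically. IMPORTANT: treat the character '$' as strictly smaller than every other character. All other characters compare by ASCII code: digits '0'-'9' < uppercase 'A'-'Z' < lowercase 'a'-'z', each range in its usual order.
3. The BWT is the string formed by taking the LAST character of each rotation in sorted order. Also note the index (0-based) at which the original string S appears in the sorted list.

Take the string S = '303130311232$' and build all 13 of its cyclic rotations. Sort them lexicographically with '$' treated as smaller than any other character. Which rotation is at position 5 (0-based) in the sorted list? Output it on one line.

All 13 rotations (rotation i = S[i:]+S[:i]):
  rot[0] = 303130311232$
  rot[1] = 03130311232$3
  rot[2] = 3130311232$30
  rot[3] = 130311232$303
  rot[4] = 30311232$3031
  rot[5] = 0311232$30313
  rot[6] = 311232$303130
  rot[7] = 11232$3031303
  rot[8] = 1232$30313031
  rot[9] = 232$303130311
  rot[10] = 32$3031303112
  rot[11] = 2$30313031123
  rot[12] = $303130311232
Sorted (with $ < everything):
  sorted[0] = $303130311232
  sorted[1] = 0311232$30313
  sorted[2] = 03130311232$3
  sorted[3] = 11232$3031303
  sorted[4] = 1232$30313031
  sorted[5] = 130311232$303
  sorted[6] = 2$30313031123
  sorted[7] = 232$303130311
  sorted[8] = 30311232$3031
  sorted[9] = 303130311232$
  sorted[10] = 311232$303130
  sorted[11] = 3130311232$30
  sorted[12] = 32$3031303112
sorted[5] = 130311232$303

Answer: 130311232$303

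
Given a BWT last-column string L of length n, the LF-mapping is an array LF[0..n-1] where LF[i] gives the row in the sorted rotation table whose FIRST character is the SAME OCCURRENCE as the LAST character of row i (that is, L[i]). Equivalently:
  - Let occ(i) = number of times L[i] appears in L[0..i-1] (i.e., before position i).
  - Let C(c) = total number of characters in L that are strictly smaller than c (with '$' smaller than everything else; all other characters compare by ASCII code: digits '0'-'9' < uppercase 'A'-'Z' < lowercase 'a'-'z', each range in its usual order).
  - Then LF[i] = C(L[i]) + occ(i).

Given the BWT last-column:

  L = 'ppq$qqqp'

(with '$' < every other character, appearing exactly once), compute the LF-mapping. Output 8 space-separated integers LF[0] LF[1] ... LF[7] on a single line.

Answer: 1 2 4 0 5 6 7 3

Derivation:
Char counts: '$':1, 'p':3, 'q':4
C (first-col start): C('$')=0, C('p')=1, C('q')=4
L[0]='p': occ=0, LF[0]=C('p')+0=1+0=1
L[1]='p': occ=1, LF[1]=C('p')+1=1+1=2
L[2]='q': occ=0, LF[2]=C('q')+0=4+0=4
L[3]='$': occ=0, LF[3]=C('$')+0=0+0=0
L[4]='q': occ=1, LF[4]=C('q')+1=4+1=5
L[5]='q': occ=2, LF[5]=C('q')+2=4+2=6
L[6]='q': occ=3, LF[6]=C('q')+3=4+3=7
L[7]='p': occ=2, LF[7]=C('p')+2=1+2=3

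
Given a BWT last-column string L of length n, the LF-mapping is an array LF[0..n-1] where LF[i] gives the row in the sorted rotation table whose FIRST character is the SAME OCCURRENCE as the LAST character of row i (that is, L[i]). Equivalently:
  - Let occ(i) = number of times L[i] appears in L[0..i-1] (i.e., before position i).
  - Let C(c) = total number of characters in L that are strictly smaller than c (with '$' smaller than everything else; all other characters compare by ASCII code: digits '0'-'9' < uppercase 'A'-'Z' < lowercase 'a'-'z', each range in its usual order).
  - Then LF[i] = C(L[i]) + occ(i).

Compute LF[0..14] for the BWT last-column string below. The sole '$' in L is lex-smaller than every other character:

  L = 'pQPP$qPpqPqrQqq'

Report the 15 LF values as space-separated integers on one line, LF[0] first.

Char counts: '$':1, 'P':4, 'Q':2, 'p':2, 'q':5, 'r':1
C (first-col start): C('$')=0, C('P')=1, C('Q')=5, C('p')=7, C('q')=9, C('r')=14
L[0]='p': occ=0, LF[0]=C('p')+0=7+0=7
L[1]='Q': occ=0, LF[1]=C('Q')+0=5+0=5
L[2]='P': occ=0, LF[2]=C('P')+0=1+0=1
L[3]='P': occ=1, LF[3]=C('P')+1=1+1=2
L[4]='$': occ=0, LF[4]=C('$')+0=0+0=0
L[5]='q': occ=0, LF[5]=C('q')+0=9+0=9
L[6]='P': occ=2, LF[6]=C('P')+2=1+2=3
L[7]='p': occ=1, LF[7]=C('p')+1=7+1=8
L[8]='q': occ=1, LF[8]=C('q')+1=9+1=10
L[9]='P': occ=3, LF[9]=C('P')+3=1+3=4
L[10]='q': occ=2, LF[10]=C('q')+2=9+2=11
L[11]='r': occ=0, LF[11]=C('r')+0=14+0=14
L[12]='Q': occ=1, LF[12]=C('Q')+1=5+1=6
L[13]='q': occ=3, LF[13]=C('q')+3=9+3=12
L[14]='q': occ=4, LF[14]=C('q')+4=9+4=13

Answer: 7 5 1 2 0 9 3 8 10 4 11 14 6 12 13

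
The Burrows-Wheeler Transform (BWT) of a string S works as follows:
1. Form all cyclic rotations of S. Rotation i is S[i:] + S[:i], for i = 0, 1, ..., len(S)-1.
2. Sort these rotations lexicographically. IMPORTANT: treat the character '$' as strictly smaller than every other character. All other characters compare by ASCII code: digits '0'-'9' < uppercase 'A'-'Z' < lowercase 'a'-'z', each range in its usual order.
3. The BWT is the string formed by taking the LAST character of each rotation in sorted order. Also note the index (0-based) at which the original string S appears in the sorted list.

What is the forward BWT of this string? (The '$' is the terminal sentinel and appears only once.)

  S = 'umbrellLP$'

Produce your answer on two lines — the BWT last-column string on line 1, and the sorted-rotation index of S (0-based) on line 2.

All 10 rotations (rotation i = S[i:]+S[:i]):
  rot[0] = umbrellLP$
  rot[1] = mbrellLP$u
  rot[2] = brellLP$um
  rot[3] = rellLP$umb
  rot[4] = ellLP$umbr
  rot[5] = llLP$umbre
  rot[6] = lLP$umbrel
  rot[7] = LP$umbrell
  rot[8] = P$umbrellL
  rot[9] = $umbrellLP
Sorted (with $ < everything):
  sorted[0] = $umbrellLP  (last char: 'P')
  sorted[1] = LP$umbrell  (last char: 'l')
  sorted[2] = P$umbrellL  (last char: 'L')
  sorted[3] = brellLP$um  (last char: 'm')
  sorted[4] = ellLP$umbr  (last char: 'r')
  sorted[5] = lLP$umbrel  (last char: 'l')
  sorted[6] = llLP$umbre  (last char: 'e')
  sorted[7] = mbrellLP$u  (last char: 'u')
  sorted[8] = rellLP$umb  (last char: 'b')
  sorted[9] = umbrellLP$  (last char: '$')
Last column: PlLmrleub$
Original string S is at sorted index 9

Answer: PlLmrleub$
9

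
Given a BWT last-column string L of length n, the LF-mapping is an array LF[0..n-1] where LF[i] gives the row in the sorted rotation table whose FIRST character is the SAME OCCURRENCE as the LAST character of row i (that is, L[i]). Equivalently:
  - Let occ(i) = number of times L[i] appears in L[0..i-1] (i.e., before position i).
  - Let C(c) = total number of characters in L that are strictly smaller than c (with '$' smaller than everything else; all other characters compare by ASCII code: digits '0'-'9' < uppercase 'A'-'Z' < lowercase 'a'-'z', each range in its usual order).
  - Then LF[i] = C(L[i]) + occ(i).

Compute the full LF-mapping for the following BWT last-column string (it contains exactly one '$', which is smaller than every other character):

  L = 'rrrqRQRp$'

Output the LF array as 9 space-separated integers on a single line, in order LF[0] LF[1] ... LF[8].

Char counts: '$':1, 'Q':1, 'R':2, 'p':1, 'q':1, 'r':3
C (first-col start): C('$')=0, C('Q')=1, C('R')=2, C('p')=4, C('q')=5, C('r')=6
L[0]='r': occ=0, LF[0]=C('r')+0=6+0=6
L[1]='r': occ=1, LF[1]=C('r')+1=6+1=7
L[2]='r': occ=2, LF[2]=C('r')+2=6+2=8
L[3]='q': occ=0, LF[3]=C('q')+0=5+0=5
L[4]='R': occ=0, LF[4]=C('R')+0=2+0=2
L[5]='Q': occ=0, LF[5]=C('Q')+0=1+0=1
L[6]='R': occ=1, LF[6]=C('R')+1=2+1=3
L[7]='p': occ=0, LF[7]=C('p')+0=4+0=4
L[8]='$': occ=0, LF[8]=C('$')+0=0+0=0

Answer: 6 7 8 5 2 1 3 4 0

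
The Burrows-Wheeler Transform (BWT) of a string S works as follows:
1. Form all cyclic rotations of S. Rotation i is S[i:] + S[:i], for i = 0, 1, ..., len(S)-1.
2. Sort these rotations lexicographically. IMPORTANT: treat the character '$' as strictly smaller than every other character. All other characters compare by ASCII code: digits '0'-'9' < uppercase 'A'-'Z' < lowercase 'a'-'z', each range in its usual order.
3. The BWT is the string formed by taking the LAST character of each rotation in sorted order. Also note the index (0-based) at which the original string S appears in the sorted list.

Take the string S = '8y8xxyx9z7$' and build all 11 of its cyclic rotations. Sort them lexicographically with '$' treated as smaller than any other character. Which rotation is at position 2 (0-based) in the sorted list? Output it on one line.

Answer: 8xxyx9z7$8y

Derivation:
All 11 rotations (rotation i = S[i:]+S[:i]):
  rot[0] = 8y8xxyx9z7$
  rot[1] = y8xxyx9z7$8
  rot[2] = 8xxyx9z7$8y
  rot[3] = xxyx9z7$8y8
  rot[4] = xyx9z7$8y8x
  rot[5] = yx9z7$8y8xx
  rot[6] = x9z7$8y8xxy
  rot[7] = 9z7$8y8xxyx
  rot[8] = z7$8y8xxyx9
  rot[9] = 7$8y8xxyx9z
  rot[10] = $8y8xxyx9z7
Sorted (with $ < everything):
  sorted[0] = $8y8xxyx9z7
  sorted[1] = 7$8y8xxyx9z
  sorted[2] = 8xxyx9z7$8y
  sorted[3] = 8y8xxyx9z7$
  sorted[4] = 9z7$8y8xxyx
  sorted[5] = x9z7$8y8xxy
  sorted[6] = xxyx9z7$8y8
  sorted[7] = xyx9z7$8y8x
  sorted[8] = y8xxyx9z7$8
  sorted[9] = yx9z7$8y8xx
  sorted[10] = z7$8y8xxyx9
sorted[2] = 8xxyx9z7$8y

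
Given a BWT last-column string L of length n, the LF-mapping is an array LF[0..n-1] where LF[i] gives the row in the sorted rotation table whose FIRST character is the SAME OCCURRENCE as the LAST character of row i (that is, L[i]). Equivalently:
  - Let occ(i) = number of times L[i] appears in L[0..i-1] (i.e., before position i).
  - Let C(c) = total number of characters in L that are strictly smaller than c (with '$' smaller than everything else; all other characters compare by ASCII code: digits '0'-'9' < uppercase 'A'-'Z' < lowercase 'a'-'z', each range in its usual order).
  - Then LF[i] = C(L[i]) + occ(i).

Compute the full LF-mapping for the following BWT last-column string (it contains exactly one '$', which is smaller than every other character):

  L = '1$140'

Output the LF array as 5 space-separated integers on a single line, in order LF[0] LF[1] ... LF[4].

Answer: 2 0 3 4 1

Derivation:
Char counts: '$':1, '0':1, '1':2, '4':1
C (first-col start): C('$')=0, C('0')=1, C('1')=2, C('4')=4
L[0]='1': occ=0, LF[0]=C('1')+0=2+0=2
L[1]='$': occ=0, LF[1]=C('$')+0=0+0=0
L[2]='1': occ=1, LF[2]=C('1')+1=2+1=3
L[3]='4': occ=0, LF[3]=C('4')+0=4+0=4
L[4]='0': occ=0, LF[4]=C('0')+0=1+0=1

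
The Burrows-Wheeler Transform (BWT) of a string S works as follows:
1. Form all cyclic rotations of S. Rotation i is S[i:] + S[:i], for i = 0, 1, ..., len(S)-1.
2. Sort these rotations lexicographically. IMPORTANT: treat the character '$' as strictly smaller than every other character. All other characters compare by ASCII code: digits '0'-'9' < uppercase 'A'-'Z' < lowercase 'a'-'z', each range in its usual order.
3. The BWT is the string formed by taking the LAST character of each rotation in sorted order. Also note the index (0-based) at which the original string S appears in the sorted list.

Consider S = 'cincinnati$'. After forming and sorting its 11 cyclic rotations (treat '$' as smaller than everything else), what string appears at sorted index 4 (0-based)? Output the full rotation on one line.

All 11 rotations (rotation i = S[i:]+S[:i]):
  rot[0] = cincinnati$
  rot[1] = incinnati$c
  rot[2] = ncinnati$ci
  rot[3] = cinnati$cin
  rot[4] = innati$cinc
  rot[5] = nnati$cinci
  rot[6] = nati$cincin
  rot[7] = ati$cincinn
  rot[8] = ti$cincinna
  rot[9] = i$cincinnat
  rot[10] = $cincinnati
Sorted (with $ < everything):
  sorted[0] = $cincinnati
  sorted[1] = ati$cincinn
  sorted[2] = cincinnati$
  sorted[3] = cinnati$cin
  sorted[4] = i$cincinnat
  sorted[5] = incinnati$c
  sorted[6] = innati$cinc
  sorted[7] = nati$cincin
  sorted[8] = ncinnati$ci
  sorted[9] = nnati$cinci
  sorted[10] = ti$cincinna
sorted[4] = i$cincinnat

Answer: i$cincinnat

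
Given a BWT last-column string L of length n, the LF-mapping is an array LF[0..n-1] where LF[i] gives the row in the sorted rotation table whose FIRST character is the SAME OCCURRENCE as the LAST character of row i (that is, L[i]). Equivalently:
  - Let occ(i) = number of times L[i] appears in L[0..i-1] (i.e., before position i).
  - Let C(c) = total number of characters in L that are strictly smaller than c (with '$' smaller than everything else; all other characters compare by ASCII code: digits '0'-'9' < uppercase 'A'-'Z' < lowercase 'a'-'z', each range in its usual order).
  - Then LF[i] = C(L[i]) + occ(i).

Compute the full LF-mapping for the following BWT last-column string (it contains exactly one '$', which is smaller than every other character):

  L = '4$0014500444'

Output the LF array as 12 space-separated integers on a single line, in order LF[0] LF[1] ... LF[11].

Char counts: '$':1, '0':4, '1':1, '4':5, '5':1
C (first-col start): C('$')=0, C('0')=1, C('1')=5, C('4')=6, C('5')=11
L[0]='4': occ=0, LF[0]=C('4')+0=6+0=6
L[1]='$': occ=0, LF[1]=C('$')+0=0+0=0
L[2]='0': occ=0, LF[2]=C('0')+0=1+0=1
L[3]='0': occ=1, LF[3]=C('0')+1=1+1=2
L[4]='1': occ=0, LF[4]=C('1')+0=5+0=5
L[5]='4': occ=1, LF[5]=C('4')+1=6+1=7
L[6]='5': occ=0, LF[6]=C('5')+0=11+0=11
L[7]='0': occ=2, LF[7]=C('0')+2=1+2=3
L[8]='0': occ=3, LF[8]=C('0')+3=1+3=4
L[9]='4': occ=2, LF[9]=C('4')+2=6+2=8
L[10]='4': occ=3, LF[10]=C('4')+3=6+3=9
L[11]='4': occ=4, LF[11]=C('4')+4=6+4=10

Answer: 6 0 1 2 5 7 11 3 4 8 9 10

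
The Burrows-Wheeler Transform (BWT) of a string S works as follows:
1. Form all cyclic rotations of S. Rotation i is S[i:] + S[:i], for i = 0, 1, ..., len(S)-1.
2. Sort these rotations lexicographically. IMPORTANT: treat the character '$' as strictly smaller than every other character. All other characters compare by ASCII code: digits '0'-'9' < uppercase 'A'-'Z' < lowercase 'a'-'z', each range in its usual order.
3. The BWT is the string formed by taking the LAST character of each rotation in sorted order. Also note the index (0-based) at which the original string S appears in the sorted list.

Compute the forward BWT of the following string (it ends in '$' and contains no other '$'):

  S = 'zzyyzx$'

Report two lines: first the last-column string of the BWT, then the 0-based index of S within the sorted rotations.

All 7 rotations (rotation i = S[i:]+S[:i]):
  rot[0] = zzyyzx$
  rot[1] = zyyzx$z
  rot[2] = yyzx$zz
  rot[3] = yzx$zzy
  rot[4] = zx$zzyy
  rot[5] = x$zzyyz
  rot[6] = $zzyyzx
Sorted (with $ < everything):
  sorted[0] = $zzyyzx  (last char: 'x')
  sorted[1] = x$zzyyz  (last char: 'z')
  sorted[2] = yyzx$zz  (last char: 'z')
  sorted[3] = yzx$zzy  (last char: 'y')
  sorted[4] = zx$zzyy  (last char: 'y')
  sorted[5] = zyyzx$z  (last char: 'z')
  sorted[6] = zzyyzx$  (last char: '$')
Last column: xzzyyz$
Original string S is at sorted index 6

Answer: xzzyyz$
6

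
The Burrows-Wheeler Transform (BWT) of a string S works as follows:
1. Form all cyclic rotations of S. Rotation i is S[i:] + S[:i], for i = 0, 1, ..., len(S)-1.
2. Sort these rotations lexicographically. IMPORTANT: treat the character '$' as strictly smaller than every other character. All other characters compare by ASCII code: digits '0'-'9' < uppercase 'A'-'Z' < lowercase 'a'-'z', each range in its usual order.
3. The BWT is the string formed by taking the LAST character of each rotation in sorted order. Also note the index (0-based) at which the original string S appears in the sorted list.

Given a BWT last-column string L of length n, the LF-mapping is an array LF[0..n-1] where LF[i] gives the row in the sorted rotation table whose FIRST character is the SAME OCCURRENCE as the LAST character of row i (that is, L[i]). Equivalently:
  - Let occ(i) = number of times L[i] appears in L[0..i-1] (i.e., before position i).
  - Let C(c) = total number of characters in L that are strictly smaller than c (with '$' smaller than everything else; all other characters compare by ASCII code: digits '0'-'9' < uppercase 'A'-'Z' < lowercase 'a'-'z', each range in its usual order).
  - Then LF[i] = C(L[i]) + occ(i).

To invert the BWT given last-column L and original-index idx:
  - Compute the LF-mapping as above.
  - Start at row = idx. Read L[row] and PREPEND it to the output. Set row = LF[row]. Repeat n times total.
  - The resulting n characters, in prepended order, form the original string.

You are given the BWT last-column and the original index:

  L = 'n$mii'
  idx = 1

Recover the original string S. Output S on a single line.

Answer: imin$

Derivation:
LF mapping: 4 0 3 1 2
Walk LF starting at row 1, prepending L[row]:
  step 1: row=1, L[1]='$', prepend. Next row=LF[1]=0
  step 2: row=0, L[0]='n', prepend. Next row=LF[0]=4
  step 3: row=4, L[4]='i', prepend. Next row=LF[4]=2
  step 4: row=2, L[2]='m', prepend. Next row=LF[2]=3
  step 5: row=3, L[3]='i', prepend. Next row=LF[3]=1
Reversed output: imin$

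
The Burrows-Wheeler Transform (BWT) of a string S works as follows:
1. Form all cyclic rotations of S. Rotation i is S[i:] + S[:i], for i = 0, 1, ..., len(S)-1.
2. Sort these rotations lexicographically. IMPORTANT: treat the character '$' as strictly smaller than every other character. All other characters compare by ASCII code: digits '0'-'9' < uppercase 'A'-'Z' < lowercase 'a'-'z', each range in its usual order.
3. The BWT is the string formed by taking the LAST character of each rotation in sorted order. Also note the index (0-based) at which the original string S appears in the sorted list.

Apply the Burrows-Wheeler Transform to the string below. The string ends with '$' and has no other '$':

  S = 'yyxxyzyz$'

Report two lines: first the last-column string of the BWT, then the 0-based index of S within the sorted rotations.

All 9 rotations (rotation i = S[i:]+S[:i]):
  rot[0] = yyxxyzyz$
  rot[1] = yxxyzyz$y
  rot[2] = xxyzyz$yy
  rot[3] = xyzyz$yyx
  rot[4] = yzyz$yyxx
  rot[5] = zyz$yyxxy
  rot[6] = yz$yyxxyz
  rot[7] = z$yyxxyzy
  rot[8] = $yyxxyzyz
Sorted (with $ < everything):
  sorted[0] = $yyxxyzyz  (last char: 'z')
  sorted[1] = xxyzyz$yy  (last char: 'y')
  sorted[2] = xyzyz$yyx  (last char: 'x')
  sorted[3] = yxxyzyz$y  (last char: 'y')
  sorted[4] = yyxxyzyz$  (last char: '$')
  sorted[5] = yz$yyxxyz  (last char: 'z')
  sorted[6] = yzyz$yyxx  (last char: 'x')
  sorted[7] = z$yyxxyzy  (last char: 'y')
  sorted[8] = zyz$yyxxy  (last char: 'y')
Last column: zyxy$zxyy
Original string S is at sorted index 4

Answer: zyxy$zxyy
4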